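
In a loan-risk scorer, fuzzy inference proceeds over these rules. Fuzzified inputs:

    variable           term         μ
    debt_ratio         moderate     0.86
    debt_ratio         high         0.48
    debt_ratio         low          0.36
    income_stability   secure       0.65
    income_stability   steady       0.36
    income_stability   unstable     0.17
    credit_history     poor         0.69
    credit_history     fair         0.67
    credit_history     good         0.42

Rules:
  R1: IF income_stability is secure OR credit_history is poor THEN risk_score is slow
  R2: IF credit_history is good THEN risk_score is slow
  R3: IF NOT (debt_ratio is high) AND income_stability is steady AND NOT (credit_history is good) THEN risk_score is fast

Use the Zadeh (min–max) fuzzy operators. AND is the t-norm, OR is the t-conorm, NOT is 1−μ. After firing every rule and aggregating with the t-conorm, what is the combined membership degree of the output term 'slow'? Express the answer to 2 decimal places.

R1: secure=0.65, poor=0.69; OR[max(a, b)] → w = 0.69
R2: good=0.42 → w = 0.42
R3: ¬high=1−0.48=0.52, steady=0.36, ¬good=1−0.42=0.58; AND[min(a, b)] → w = 0.36
Rules with consequent 'slow': {R1, R2} → strengths 0.69, 0.42
Aggregate via t-conorm [max(a, b)]: 0.69

0.69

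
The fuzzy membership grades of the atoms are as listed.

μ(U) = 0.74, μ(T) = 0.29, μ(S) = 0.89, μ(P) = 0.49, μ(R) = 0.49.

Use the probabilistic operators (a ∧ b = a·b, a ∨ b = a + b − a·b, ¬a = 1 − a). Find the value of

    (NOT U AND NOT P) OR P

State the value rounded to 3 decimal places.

0.558

NOT U = 1 − 0.7400 = 0.2600
NOT P = 1 − 0.4900 = 0.5100
NOT U AND NOT P = a·b on (0.2600, 0.5100) = 0.1326
(NOT U AND NOT P) OR P = a + b − a·b on (0.1326, 0.4900) = 0.5576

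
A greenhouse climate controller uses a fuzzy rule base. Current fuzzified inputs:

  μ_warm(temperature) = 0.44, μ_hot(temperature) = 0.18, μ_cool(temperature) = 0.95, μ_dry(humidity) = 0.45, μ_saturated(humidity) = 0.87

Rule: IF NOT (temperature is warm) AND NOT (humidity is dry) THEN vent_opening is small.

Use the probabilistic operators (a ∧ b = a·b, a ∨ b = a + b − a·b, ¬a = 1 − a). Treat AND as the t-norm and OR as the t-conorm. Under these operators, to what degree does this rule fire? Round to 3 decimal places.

firing strength: ¬warm=1−0.44=0.56, ¬dry=1−0.45=0.55; AND[a·b] → w = 0.3080

0.308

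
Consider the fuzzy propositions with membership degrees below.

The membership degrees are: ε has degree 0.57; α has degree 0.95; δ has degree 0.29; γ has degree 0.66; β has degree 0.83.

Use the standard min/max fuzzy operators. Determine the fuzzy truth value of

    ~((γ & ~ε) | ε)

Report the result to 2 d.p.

0.43

~ε = 1 − 0.57 = 0.43
γ & ~ε = min(a, b) on (0.66, 0.43) = 0.43
(γ & ~ε) | ε = max(a, b) on (0.43, 0.57) = 0.57
~((γ & ~ε) | ε) = 1 − 0.57 = 0.43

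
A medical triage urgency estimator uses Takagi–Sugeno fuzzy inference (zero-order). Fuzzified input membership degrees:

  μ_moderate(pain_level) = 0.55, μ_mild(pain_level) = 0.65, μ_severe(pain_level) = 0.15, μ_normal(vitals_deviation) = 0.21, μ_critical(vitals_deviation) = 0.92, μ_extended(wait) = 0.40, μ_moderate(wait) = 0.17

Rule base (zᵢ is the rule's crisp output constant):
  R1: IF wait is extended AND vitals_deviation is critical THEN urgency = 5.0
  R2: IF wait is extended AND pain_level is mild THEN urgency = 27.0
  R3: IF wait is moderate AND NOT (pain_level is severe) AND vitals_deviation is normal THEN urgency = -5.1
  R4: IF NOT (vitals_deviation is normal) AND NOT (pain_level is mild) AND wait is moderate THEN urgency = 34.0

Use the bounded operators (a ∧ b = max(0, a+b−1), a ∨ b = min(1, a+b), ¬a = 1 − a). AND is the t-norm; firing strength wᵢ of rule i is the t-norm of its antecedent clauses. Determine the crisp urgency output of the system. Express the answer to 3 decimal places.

7.973

R1 (z=5.0): extended=0.40, critical=0.92; AND[max(0, a+b−1)] → w = 0.32
R2 (z=27.0): extended=0.40, mild=0.65; AND[max(0, a+b−1)] → w = 0.05
R3 (z=-5.1): moderate=0.17, ¬severe=1−0.15=0.85, normal=0.21; AND[max(0, a+b−1)] → w = 0.00
R4 (z=34.0): ¬normal=1−0.21=0.79, ¬mild=1−0.65=0.35, moderate=0.17; AND[max(0, a+b−1)] → w = 0.00
Weighted average = (0.32·5.0 + 0.05·27.0 + 0.00·-5.1 + 0.00·34.0) / (0.32 + 0.05 + 0.00 + 0.00)
  = 2.9500 / 0.3700 = 7.973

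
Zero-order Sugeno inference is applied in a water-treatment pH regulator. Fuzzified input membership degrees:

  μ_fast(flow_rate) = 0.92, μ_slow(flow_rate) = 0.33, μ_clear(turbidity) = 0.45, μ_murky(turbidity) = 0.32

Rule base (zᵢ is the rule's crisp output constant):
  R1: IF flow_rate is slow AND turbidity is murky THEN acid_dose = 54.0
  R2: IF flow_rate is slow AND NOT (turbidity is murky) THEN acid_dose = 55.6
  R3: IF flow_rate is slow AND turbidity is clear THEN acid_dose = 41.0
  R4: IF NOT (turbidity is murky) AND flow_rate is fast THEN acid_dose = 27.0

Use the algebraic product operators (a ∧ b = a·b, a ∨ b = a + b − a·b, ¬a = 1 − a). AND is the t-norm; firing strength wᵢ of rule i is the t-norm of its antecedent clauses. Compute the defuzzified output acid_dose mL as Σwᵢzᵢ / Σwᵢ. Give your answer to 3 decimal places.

37.278

R1 (z=54.0): slow=0.33, murky=0.32; AND[a·b] → w = 0.1056
R2 (z=55.6): slow=0.33, ¬murky=1−0.32=0.68; AND[a·b] → w = 0.2244
R3 (z=41.0): slow=0.33, clear=0.45; AND[a·b] → w = 0.1485
R4 (z=27.0): ¬murky=1−0.32=0.68, fast=0.92; AND[a·b] → w = 0.6256
Weighted average = (0.1056·54.0 + 0.2244·55.6 + 0.1485·41.0 + 0.6256·27.0) / (0.1056 + 0.2244 + 0.1485 + 0.6256)
  = 41.1587 / 1.1041 = 37.278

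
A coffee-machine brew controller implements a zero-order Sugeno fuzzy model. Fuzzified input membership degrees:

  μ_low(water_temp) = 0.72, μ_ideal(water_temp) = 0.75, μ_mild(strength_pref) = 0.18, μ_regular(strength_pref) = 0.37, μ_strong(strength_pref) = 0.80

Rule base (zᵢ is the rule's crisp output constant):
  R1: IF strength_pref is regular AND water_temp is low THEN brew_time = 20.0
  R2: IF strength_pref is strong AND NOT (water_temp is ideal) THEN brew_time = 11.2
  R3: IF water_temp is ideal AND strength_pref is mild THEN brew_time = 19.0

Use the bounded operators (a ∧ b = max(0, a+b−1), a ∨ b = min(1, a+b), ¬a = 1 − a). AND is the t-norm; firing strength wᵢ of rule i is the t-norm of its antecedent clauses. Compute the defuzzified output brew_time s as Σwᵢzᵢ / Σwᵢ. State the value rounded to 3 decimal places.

16.857

R1 (z=20.0): regular=0.37, low=0.72; AND[max(0, a+b−1)] → w = 0.09
R2 (z=11.2): strong=0.80, ¬ideal=1−0.75=0.25; AND[max(0, a+b−1)] → w = 0.05
R3 (z=19.0): ideal=0.75, mild=0.18; AND[max(0, a+b−1)] → w = 0.00
Weighted average = (0.09·20.0 + 0.05·11.2 + 0.00·19.0) / (0.09 + 0.05 + 0.00)
  = 2.3600 / 0.1400 = 16.857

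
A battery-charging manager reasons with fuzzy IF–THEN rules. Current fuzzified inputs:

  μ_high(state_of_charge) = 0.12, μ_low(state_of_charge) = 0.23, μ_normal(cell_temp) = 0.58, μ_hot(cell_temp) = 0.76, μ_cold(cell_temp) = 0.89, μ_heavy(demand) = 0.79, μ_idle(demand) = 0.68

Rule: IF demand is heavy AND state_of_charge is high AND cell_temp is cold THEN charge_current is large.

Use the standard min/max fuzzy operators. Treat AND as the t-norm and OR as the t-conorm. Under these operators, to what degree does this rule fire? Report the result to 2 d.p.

firing strength: heavy=0.79, high=0.12, cold=0.89; AND[min(a, b)] → w = 0.12

0.12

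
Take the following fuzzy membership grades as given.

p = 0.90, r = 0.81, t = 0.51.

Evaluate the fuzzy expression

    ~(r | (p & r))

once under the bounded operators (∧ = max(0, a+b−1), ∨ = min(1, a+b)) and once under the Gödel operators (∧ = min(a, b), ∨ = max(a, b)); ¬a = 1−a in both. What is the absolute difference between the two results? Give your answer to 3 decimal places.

Under bounded:
  p & r = max(0, a+b−1) on (0.90, 0.81) = 0.71
  r | (p & r) = min(1, a+b) on (0.81, 0.71) = 1.00
  ~(r | (p & r)) = 1 − 1.00 = 0.00
  → value = 0.0000
Under Gödel:
  p & r = min(a, b) on (0.90, 0.81) = 0.81
  r | (p & r) = max(a, b) on (0.81, 0.81) = 0.81
  ~(r | (p & r)) = 1 − 0.81 = 0.19
  → value = 0.1900
|0.0000 − 0.1900| = 0.190

0.190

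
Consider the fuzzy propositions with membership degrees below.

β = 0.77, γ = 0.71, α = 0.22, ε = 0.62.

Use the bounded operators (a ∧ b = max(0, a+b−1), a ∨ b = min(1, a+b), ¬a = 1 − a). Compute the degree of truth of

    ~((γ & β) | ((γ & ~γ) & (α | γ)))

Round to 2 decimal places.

0.52

γ & β = max(0, a+b−1) on (0.71, 0.77) = 0.48
~γ = 1 − 0.71 = 0.29
γ & ~γ = max(0, a+b−1) on (0.71, 0.29) = 0.00
α | γ = min(1, a+b) on (0.22, 0.71) = 0.93
(γ & ~γ) & (α | γ) = max(0, a+b−1) on (0.00, 0.93) = 0.00
(γ & β) | ((γ & ~γ) & (α | γ)) = min(1, a+b) on (0.48, 0.00) = 0.48
~((γ & β) | ((γ & ~γ) & (α | γ))) = 1 − 0.48 = 0.52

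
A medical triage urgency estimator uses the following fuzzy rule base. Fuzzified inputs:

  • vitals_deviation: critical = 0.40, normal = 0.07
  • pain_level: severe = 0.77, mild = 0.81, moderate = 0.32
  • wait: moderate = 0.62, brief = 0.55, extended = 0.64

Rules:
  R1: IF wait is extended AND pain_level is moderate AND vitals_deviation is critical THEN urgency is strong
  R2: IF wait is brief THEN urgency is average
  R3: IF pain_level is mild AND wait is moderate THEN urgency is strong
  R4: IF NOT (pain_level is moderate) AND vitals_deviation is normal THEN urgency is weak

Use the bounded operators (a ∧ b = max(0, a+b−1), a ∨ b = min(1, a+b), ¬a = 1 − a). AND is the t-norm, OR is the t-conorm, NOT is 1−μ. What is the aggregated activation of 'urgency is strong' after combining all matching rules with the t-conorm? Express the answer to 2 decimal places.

R1: extended=0.64, moderate=0.32, critical=0.40; AND[max(0, a+b−1)] → w = 0.00
R2: brief=0.55 → w = 0.55
R3: mild=0.81, moderate=0.62; AND[max(0, a+b−1)] → w = 0.43
R4: ¬moderate=1−0.32=0.68, normal=0.07; AND[max(0, a+b−1)] → w = 0.00
Rules with consequent 'strong': {R1, R3} → strengths 0.00, 0.43
Aggregate via t-conorm [min(1, a+b)]: 0.43

0.43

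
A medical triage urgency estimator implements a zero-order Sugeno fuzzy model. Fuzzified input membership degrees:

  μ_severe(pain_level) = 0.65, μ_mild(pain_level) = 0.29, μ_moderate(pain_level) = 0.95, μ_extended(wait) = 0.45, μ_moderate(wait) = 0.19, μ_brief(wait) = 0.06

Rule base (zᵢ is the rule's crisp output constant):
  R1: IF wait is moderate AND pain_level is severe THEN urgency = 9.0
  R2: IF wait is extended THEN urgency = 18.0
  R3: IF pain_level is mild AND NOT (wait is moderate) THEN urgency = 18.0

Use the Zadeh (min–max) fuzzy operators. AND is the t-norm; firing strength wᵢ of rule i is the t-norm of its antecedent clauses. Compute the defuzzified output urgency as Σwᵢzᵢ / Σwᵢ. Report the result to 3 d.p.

16.161

R1 (z=9.0): moderate=0.19, severe=0.65; AND[min(a, b)] → w = 0.19
R2 (z=18.0): extended=0.45 → w = 0.45
R3 (z=18.0): mild=0.29, ¬moderate=1−0.19=0.81; AND[min(a, b)] → w = 0.29
Weighted average = (0.19·9.0 + 0.45·18.0 + 0.29·18.0) / (0.19 + 0.45 + 0.29)
  = 15.0300 / 0.9300 = 16.161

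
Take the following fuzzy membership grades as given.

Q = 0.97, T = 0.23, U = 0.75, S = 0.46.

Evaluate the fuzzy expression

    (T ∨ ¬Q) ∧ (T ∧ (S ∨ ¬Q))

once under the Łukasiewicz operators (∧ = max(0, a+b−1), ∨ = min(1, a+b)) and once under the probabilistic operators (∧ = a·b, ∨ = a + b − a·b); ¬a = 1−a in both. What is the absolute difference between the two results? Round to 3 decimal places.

0.028

Under Łukasiewicz:
  ¬Q = 1 − 0.97 = 0.03
  T ∨ ¬Q = min(1, a+b) on (0.23, 0.03) = 0.26
  ¬Q = 1 − 0.97 = 0.03
  S ∨ ¬Q = min(1, a+b) on (0.46, 0.03) = 0.49
  T ∧ (S ∨ ¬Q) = max(0, a+b−1) on (0.23, 0.49) = 0.00
  (T ∨ ¬Q) ∧ (T ∧ (S ∨ ¬Q)) = max(0, a+b−1) on (0.26, 0.00) = 0.00
  → value = 0.0000
Under probabilistic:
  ¬Q = 1 − 0.9700 = 0.0300
  T ∨ ¬Q = a + b − a·b on (0.2300, 0.0300) = 0.2531
  ¬Q = 1 − 0.9700 = 0.0300
  S ∨ ¬Q = a + b − a·b on (0.4600, 0.0300) = 0.4762
  T ∧ (S ∨ ¬Q) = a·b on (0.2300, 0.4762) = 0.1095
  (T ∨ ¬Q) ∧ (T ∧ (S ∨ ¬Q)) = a·b on (0.2531, 0.1095) = 0.0277
  → value = 0.0277
|0.0000 − 0.0277| = 0.028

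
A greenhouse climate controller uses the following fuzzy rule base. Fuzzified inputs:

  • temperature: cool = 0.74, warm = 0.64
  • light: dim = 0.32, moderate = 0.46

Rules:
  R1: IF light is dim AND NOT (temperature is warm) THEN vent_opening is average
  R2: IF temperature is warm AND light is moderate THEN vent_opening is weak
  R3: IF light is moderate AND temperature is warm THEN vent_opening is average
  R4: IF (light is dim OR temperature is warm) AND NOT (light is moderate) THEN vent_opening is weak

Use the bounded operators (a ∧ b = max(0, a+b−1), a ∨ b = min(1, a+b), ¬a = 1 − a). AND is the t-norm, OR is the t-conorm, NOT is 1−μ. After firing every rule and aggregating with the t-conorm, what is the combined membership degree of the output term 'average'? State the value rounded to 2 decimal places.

R1: dim=0.32, ¬warm=1−0.64=0.36; AND[max(0, a+b−1)] → w = 0.00
R2: warm=0.64, moderate=0.46; AND[max(0, a+b−1)] → w = 0.10
R3: moderate=0.46, warm=0.64; AND[max(0, a+b−1)] → w = 0.10
R4: (dim=0.32 OR warm=0.64) = 0.96; AND[max(0, a+b−1)] with ¬moderate=1−0.46=0.54 → w = 0.50
Rules with consequent 'average': {R1, R3} → strengths 0.00, 0.10
Aggregate via t-conorm [min(1, a+b)]: 0.10

0.10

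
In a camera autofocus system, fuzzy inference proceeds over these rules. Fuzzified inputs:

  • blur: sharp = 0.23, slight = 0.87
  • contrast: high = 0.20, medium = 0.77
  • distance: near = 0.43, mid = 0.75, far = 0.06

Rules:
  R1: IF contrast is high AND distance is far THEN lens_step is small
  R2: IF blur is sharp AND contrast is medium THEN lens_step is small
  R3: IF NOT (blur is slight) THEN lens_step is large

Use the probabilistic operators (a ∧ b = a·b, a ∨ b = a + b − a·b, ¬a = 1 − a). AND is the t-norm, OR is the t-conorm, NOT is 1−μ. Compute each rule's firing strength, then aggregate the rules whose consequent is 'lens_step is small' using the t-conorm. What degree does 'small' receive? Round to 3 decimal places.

R1: high=0.20, far=0.06; AND[a·b] → w = 0.0120
R2: sharp=0.23, medium=0.77; AND[a·b] → w = 0.1771
R3: ¬slight=1−0.87=0.13 → w = 0.1300
Rules with consequent 'small': {R1, R2} → strengths 0.0120, 0.1771
Aggregate via t-conorm [a + b − a·b]: 0.1870

0.187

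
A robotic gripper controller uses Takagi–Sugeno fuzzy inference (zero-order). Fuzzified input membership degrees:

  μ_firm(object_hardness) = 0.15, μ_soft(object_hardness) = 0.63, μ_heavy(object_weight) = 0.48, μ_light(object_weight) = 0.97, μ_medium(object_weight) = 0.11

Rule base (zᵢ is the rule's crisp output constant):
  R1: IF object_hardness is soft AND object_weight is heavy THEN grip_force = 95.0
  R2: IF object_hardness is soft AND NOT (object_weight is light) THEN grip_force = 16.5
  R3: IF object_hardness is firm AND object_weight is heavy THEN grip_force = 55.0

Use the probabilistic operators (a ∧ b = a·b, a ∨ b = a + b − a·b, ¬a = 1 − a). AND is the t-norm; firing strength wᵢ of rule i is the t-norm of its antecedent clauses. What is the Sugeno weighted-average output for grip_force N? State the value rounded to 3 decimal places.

83.905

R1 (z=95.0): soft=0.63, heavy=0.48; AND[a·b] → w = 0.3024
R2 (z=16.5): soft=0.63, ¬light=1−0.97=0.03; AND[a·b] → w = 0.0189
R3 (z=55.0): firm=0.15, heavy=0.48; AND[a·b] → w = 0.0720
Weighted average = (0.3024·95.0 + 0.0189·16.5 + 0.0720·55.0) / (0.3024 + 0.0189 + 0.0720)
  = 32.9999 / 0.3933 = 83.905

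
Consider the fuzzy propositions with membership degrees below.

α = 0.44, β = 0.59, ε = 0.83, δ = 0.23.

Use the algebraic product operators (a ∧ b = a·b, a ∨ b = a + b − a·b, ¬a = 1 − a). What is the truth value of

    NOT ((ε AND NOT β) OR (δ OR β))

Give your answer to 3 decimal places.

0.208

NOT β = 1 − 0.5900 = 0.4100
ε AND NOT β = a·b on (0.8300, 0.4100) = 0.3403
δ OR β = a + b − a·b on (0.2300, 0.5900) = 0.6843
(ε AND NOT β) OR (δ OR β) = a + b − a·b on (0.3403, 0.6843) = 0.7917
NOT ((ε AND NOT β) OR (δ OR β)) = 1 − 0.7917 = 0.2083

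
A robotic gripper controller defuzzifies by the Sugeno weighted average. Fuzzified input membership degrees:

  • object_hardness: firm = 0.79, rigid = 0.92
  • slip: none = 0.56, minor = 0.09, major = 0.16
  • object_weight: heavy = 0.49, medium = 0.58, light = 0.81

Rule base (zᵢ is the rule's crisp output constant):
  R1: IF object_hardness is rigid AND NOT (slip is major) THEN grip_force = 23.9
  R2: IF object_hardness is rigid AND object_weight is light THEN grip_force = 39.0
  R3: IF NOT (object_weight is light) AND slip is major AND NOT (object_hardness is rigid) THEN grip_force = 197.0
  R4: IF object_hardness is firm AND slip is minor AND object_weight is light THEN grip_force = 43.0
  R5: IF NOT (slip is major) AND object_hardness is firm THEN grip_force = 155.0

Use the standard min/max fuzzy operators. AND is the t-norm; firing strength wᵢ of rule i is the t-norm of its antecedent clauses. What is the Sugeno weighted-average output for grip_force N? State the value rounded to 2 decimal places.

R1 (z=23.9): rigid=0.92, ¬major=1−0.16=0.84; AND[min(a, b)] → w = 0.84
R2 (z=39.0): rigid=0.92, light=0.81; AND[min(a, b)] → w = 0.81
R3 (z=197.0): ¬light=1−0.81=0.19, major=0.16, ¬rigid=1−0.92=0.08; AND[min(a, b)] → w = 0.08
R4 (z=43.0): firm=0.79, minor=0.09, light=0.81; AND[min(a, b)] → w = 0.09
R5 (z=155.0): ¬major=1−0.16=0.84, firm=0.79; AND[min(a, b)] → w = 0.79
Weighted average = (0.84·23.9 + 0.81·39.0 + 0.08·197.0 + 0.09·43.0 + 0.79·155.0) / (0.84 + 0.81 + 0.08 + 0.09 + 0.79)
  = 193.7460 / 2.6100 = 74.23

74.23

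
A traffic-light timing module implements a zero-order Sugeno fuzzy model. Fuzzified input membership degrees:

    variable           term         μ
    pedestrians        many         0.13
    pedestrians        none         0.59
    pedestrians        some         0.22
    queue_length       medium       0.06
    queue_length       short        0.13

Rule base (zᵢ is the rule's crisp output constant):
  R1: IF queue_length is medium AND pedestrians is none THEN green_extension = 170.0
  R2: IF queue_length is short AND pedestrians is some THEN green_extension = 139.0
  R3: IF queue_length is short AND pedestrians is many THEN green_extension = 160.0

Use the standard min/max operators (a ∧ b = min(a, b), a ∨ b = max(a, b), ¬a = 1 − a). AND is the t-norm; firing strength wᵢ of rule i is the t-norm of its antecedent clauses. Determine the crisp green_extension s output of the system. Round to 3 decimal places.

153.344

R1 (z=170.0): medium=0.06, none=0.59; AND[min(a, b)] → w = 0.06
R2 (z=139.0): short=0.13, some=0.22; AND[min(a, b)] → w = 0.13
R3 (z=160.0): short=0.13, many=0.13; AND[min(a, b)] → w = 0.13
Weighted average = (0.06·170.0 + 0.13·139.0 + 0.13·160.0) / (0.06 + 0.13 + 0.13)
  = 49.0700 / 0.3200 = 153.344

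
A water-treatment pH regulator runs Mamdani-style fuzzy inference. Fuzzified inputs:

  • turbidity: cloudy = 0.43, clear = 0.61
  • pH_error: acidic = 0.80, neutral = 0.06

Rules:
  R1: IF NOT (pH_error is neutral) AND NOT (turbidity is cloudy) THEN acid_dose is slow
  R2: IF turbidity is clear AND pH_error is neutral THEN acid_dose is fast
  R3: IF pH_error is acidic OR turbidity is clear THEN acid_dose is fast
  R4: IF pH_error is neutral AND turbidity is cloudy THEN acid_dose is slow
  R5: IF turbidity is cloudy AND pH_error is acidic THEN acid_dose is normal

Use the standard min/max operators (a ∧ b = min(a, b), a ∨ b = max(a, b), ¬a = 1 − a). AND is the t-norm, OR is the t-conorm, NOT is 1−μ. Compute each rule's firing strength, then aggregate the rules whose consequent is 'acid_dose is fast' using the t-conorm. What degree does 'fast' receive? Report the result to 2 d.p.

0.80

R1: ¬neutral=1−0.06=0.94, ¬cloudy=1−0.43=0.57; AND[min(a, b)] → w = 0.57
R2: clear=0.61, neutral=0.06; AND[min(a, b)] → w = 0.06
R3: acidic=0.80, clear=0.61; OR[max(a, b)] → w = 0.80
R4: neutral=0.06, cloudy=0.43; AND[min(a, b)] → w = 0.06
R5: cloudy=0.43, acidic=0.80; AND[min(a, b)] → w = 0.43
Rules with consequent 'fast': {R2, R3} → strengths 0.06, 0.80
Aggregate via t-conorm [max(a, b)]: 0.80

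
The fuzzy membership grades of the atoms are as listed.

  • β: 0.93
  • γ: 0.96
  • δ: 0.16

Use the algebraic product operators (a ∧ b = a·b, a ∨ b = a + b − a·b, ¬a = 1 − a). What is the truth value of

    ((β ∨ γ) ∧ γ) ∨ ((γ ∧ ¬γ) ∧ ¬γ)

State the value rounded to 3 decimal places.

0.957

β ∨ γ = a + b − a·b on (0.9300, 0.9600) = 0.9972
(β ∨ γ) ∧ γ = a·b on (0.9972, 0.9600) = 0.9573
¬γ = 1 − 0.9600 = 0.0400
γ ∧ ¬γ = a·b on (0.9600, 0.0400) = 0.0384
¬γ = 1 − 0.9600 = 0.0400
(γ ∧ ¬γ) ∧ ¬γ = a·b on (0.0384, 0.0400) = 0.0015
((β ∨ γ) ∧ γ) ∨ ((γ ∧ ¬γ) ∧ ¬γ) = a + b − a·b on (0.9573, 0.0015) = 0.9574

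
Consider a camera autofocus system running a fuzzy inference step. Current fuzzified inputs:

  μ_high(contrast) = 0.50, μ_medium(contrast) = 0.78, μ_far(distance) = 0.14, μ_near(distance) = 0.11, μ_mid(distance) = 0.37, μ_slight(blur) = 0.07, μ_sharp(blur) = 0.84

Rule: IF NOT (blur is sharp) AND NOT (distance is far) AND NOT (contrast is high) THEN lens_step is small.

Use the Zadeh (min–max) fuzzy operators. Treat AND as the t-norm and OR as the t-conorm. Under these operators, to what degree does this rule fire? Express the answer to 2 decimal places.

firing strength: ¬sharp=1−0.84=0.16, ¬far=1−0.14=0.86, ¬high=1−0.50=0.50; AND[min(a, b)] → w = 0.16

0.16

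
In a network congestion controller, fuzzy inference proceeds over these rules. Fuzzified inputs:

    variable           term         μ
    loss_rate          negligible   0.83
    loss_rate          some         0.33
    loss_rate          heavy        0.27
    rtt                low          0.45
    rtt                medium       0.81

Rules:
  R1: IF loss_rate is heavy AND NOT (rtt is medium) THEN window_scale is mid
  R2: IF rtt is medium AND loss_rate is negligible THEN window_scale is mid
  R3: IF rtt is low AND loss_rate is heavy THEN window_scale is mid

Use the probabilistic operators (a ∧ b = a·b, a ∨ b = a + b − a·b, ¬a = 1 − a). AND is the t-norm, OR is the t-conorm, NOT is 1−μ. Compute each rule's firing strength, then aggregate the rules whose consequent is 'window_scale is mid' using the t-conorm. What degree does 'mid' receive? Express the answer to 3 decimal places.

0.727

R1: heavy=0.27, ¬medium=1−0.81=0.19; AND[a·b] → w = 0.0513
R2: medium=0.81, negligible=0.83; AND[a·b] → w = 0.6723
R3: low=0.45, heavy=0.27; AND[a·b] → w = 0.1215
Rules with consequent 'mid': {R1, R2, R3} → strengths 0.0513, 0.6723, 0.1215
Aggregate via t-conorm [a + b − a·b]: 0.7269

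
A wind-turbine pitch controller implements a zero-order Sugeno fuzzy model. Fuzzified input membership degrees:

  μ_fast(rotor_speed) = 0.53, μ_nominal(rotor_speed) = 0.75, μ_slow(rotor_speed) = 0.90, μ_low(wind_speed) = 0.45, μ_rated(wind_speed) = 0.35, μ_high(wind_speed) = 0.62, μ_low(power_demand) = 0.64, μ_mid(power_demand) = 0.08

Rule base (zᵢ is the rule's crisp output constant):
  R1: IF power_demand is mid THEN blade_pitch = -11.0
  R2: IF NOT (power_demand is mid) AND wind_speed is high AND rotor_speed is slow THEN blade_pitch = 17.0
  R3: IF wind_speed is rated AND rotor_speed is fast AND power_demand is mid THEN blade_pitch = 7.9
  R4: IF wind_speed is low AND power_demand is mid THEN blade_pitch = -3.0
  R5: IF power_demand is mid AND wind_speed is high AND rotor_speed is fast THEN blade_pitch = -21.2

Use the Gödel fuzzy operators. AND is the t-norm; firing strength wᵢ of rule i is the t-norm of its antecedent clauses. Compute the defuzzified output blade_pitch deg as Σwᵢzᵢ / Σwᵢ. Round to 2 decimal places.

8.89

R1 (z=-11.0): mid=0.08 → w = 0.08
R2 (z=17.0): ¬mid=1−0.08=0.92, high=0.62, slow=0.90; AND[min(a, b)] → w = 0.62
R3 (z=7.9): rated=0.35, fast=0.53, mid=0.08; AND[min(a, b)] → w = 0.08
R4 (z=-3.0): low=0.45, mid=0.08; AND[min(a, b)] → w = 0.08
R5 (z=-21.2): mid=0.08, high=0.62, fast=0.53; AND[min(a, b)] → w = 0.08
Weighted average = (0.08·-11.0 + 0.62·17.0 + 0.08·7.9 + 0.08·-3.0 + 0.08·-21.2) / (0.08 + 0.62 + 0.08 + 0.08 + 0.08)
  = 8.3560 / 0.9400 = 8.89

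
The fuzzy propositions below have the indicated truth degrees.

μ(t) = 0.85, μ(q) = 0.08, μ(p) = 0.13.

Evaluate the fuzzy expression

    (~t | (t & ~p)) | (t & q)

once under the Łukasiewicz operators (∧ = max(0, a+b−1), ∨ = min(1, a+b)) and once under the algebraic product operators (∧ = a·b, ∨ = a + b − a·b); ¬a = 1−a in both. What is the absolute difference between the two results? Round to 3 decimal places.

Under Łukasiewicz:
  ~t = 1 − 0.85 = 0.15
  ~p = 1 − 0.13 = 0.87
  t & ~p = max(0, a+b−1) on (0.85, 0.87) = 0.72
  ~t | (t & ~p) = min(1, a+b) on (0.15, 0.72) = 0.87
  t & q = max(0, a+b−1) on (0.85, 0.08) = 0.00
  (~t | (t & ~p)) | (t & q) = min(1, a+b) on (0.87, 0.00) = 0.87
  → value = 0.8700
Under algebraic product:
  ~t = 1 − 0.8500 = 0.1500
  ~p = 1 − 0.1300 = 0.8700
  t & ~p = a·b on (0.8500, 0.8700) = 0.7395
  ~t | (t & ~p) = a + b − a·b on (0.1500, 0.7395) = 0.7786
  t & q = a·b on (0.8500, 0.0800) = 0.0680
  (~t | (t & ~p)) | (t & q) = a + b − a·b on (0.7786, 0.0680) = 0.7936
  → value = 0.7936
|0.8700 − 0.7936| = 0.076

0.076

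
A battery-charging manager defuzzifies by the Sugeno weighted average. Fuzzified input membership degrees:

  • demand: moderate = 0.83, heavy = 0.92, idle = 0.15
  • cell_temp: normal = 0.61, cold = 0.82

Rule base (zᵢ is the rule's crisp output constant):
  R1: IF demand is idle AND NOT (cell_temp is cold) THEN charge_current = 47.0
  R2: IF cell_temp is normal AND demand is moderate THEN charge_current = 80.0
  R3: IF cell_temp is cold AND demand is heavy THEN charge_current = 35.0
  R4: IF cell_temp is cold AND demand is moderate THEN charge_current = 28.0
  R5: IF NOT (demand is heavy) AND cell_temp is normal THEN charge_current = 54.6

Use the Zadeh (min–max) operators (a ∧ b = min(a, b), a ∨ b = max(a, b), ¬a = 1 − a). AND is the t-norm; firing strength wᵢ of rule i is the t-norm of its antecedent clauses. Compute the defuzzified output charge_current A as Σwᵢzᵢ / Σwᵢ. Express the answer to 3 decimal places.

45.112

R1 (z=47.0): idle=0.15, ¬cold=1−0.82=0.18; AND[min(a, b)] → w = 0.15
R2 (z=80.0): normal=0.61, moderate=0.83; AND[min(a, b)] → w = 0.61
R3 (z=35.0): cold=0.82, heavy=0.92; AND[min(a, b)] → w = 0.82
R4 (z=28.0): cold=0.82, moderate=0.83; AND[min(a, b)] → w = 0.82
R5 (z=54.6): ¬heavy=1−0.92=0.08, normal=0.61; AND[min(a, b)] → w = 0.08
Weighted average = (0.15·47.0 + 0.61·80.0 + 0.82·35.0 + 0.82·28.0 + 0.08·54.6) / (0.15 + 0.61 + 0.82 + 0.82 + 0.08)
  = 111.8780 / 2.4800 = 45.112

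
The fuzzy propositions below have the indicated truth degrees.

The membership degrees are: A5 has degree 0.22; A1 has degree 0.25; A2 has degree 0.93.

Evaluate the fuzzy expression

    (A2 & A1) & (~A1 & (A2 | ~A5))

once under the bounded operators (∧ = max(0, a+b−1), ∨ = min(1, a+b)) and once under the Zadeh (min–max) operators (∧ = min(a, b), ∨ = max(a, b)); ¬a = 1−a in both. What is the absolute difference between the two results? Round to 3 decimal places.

0.250

Under bounded:
  A2 & A1 = max(0, a+b−1) on (0.93, 0.25) = 0.18
  ~A1 = 1 − 0.25 = 0.75
  ~A5 = 1 − 0.22 = 0.78
  A2 | ~A5 = min(1, a+b) on (0.93, 0.78) = 1.00
  ~A1 & (A2 | ~A5) = max(0, a+b−1) on (0.75, 1.00) = 0.75
  (A2 & A1) & (~A1 & (A2 | ~A5)) = max(0, a+b−1) on (0.18, 0.75) = 0.00
  → value = 0.0000
Under Zadeh (min–max):
  A2 & A1 = min(a, b) on (0.93, 0.25) = 0.25
  ~A1 = 1 − 0.25 = 0.75
  ~A5 = 1 − 0.22 = 0.78
  A2 | ~A5 = max(a, b) on (0.93, 0.78) = 0.93
  ~A1 & (A2 | ~A5) = min(a, b) on (0.75, 0.93) = 0.75
  (A2 & A1) & (~A1 & (A2 | ~A5)) = min(a, b) on (0.25, 0.75) = 0.25
  → value = 0.2500
|0.0000 − 0.2500| = 0.250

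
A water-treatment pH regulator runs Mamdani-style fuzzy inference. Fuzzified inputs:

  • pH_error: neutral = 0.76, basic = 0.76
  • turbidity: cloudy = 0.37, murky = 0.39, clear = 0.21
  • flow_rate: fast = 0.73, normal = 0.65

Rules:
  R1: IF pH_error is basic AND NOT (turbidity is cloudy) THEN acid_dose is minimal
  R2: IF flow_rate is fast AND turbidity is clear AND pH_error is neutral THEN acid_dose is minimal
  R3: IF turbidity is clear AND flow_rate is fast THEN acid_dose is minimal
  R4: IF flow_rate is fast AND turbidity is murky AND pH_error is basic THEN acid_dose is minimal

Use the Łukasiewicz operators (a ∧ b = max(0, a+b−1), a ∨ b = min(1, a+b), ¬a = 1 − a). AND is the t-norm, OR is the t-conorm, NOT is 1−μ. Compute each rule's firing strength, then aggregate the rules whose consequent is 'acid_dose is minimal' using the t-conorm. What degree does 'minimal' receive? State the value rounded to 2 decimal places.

0.39

R1: basic=0.76, ¬cloudy=1−0.37=0.63; AND[max(0, a+b−1)] → w = 0.39
R2: fast=0.73, clear=0.21, neutral=0.76; AND[max(0, a+b−1)] → w = 0.00
R3: clear=0.21, fast=0.73; AND[max(0, a+b−1)] → w = 0.00
R4: fast=0.73, murky=0.39, basic=0.76; AND[max(0, a+b−1)] → w = 0.00
Rules with consequent 'minimal': {R1, R2, R3, R4} → strengths 0.39, 0.00, 0.00, 0.00
Aggregate via t-conorm [min(1, a+b)]: 0.39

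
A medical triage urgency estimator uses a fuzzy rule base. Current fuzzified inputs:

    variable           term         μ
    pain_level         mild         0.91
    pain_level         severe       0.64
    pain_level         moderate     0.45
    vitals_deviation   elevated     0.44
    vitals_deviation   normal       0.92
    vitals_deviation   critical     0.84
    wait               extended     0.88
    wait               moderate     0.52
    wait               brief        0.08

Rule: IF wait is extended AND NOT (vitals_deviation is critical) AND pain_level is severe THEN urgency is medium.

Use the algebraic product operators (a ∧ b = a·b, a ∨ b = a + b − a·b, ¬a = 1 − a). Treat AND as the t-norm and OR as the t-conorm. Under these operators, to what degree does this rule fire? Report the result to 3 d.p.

firing strength: extended=0.88, ¬critical=1−0.84=0.16, severe=0.64; AND[a·b] → w = 0.0901

0.090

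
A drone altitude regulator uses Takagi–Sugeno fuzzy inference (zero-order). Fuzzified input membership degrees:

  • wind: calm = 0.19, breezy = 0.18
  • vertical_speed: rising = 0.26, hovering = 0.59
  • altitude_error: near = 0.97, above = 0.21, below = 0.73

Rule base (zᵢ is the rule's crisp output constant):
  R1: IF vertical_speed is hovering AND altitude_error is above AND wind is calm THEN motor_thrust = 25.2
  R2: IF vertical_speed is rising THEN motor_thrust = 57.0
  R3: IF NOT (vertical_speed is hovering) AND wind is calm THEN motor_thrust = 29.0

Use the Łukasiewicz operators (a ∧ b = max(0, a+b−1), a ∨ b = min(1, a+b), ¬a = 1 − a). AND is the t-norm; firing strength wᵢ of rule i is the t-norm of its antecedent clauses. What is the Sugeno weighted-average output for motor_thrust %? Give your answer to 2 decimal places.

R1 (z=25.2): hovering=0.59, above=0.21, calm=0.19; AND[max(0, a+b−1)] → w = 0.00
R2 (z=57.0): rising=0.26 → w = 0.26
R3 (z=29.0): ¬hovering=1−0.59=0.41, calm=0.19; AND[max(0, a+b−1)] → w = 0.00
Weighted average = (0.00·25.2 + 0.26·57.0 + 0.00·29.0) / (0.00 + 0.26 + 0.00)
  = 14.8200 / 0.2600 = 57.00

57.00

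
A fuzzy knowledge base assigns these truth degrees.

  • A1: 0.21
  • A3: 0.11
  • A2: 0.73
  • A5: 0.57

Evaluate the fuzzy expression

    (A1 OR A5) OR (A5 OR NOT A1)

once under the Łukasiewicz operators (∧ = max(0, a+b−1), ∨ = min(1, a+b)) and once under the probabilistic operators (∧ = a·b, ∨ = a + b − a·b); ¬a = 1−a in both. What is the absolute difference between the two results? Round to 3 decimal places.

Under Łukasiewicz:
  A1 OR A5 = min(1, a+b) on (0.21, 0.57) = 0.78
  NOT A1 = 1 − 0.21 = 0.79
  A5 OR NOT A1 = min(1, a+b) on (0.57, 0.79) = 1.00
  (A1 OR A5) OR (A5 OR NOT A1) = min(1, a+b) on (0.78, 1.00) = 1.00
  → value = 1.0000
Under probabilistic:
  A1 OR A5 = a + b − a·b on (0.2100, 0.5700) = 0.6603
  NOT A1 = 1 − 0.2100 = 0.7900
  A5 OR NOT A1 = a + b − a·b on (0.5700, 0.7900) = 0.9097
  (A1 OR A5) OR (A5 OR NOT A1) = a + b − a·b on (0.6603, 0.9097) = 0.9693
  → value = 0.9693
|1.0000 − 0.9693| = 0.031

0.031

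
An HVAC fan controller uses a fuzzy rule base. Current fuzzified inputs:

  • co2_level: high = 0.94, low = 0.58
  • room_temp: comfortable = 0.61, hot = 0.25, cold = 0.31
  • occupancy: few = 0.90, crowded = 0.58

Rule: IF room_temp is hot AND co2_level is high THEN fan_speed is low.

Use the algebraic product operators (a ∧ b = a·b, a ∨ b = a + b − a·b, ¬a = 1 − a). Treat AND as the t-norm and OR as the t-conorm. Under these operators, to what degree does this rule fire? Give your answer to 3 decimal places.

0.235

firing strength: hot=0.25, high=0.94; AND[a·b] → w = 0.2350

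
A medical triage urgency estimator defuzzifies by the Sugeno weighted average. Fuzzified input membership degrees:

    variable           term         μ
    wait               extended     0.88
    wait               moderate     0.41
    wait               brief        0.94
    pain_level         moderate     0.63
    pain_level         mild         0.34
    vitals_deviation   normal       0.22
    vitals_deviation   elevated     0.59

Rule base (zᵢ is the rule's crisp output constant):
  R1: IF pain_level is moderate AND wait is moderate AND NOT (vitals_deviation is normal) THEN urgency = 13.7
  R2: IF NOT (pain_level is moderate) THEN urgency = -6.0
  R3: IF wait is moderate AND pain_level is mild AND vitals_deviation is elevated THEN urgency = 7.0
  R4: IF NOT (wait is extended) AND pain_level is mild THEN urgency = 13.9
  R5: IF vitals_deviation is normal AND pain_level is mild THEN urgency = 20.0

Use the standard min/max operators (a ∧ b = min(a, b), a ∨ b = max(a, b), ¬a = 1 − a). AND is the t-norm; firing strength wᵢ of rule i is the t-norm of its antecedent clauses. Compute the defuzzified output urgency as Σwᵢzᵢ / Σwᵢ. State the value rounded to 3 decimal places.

R1 (z=13.7): moderate=0.63, moderate=0.41, ¬normal=1−0.22=0.78; AND[min(a, b)] → w = 0.41
R2 (z=-6.0): ¬moderate=1−0.63=0.37 → w = 0.37
R3 (z=7.0): moderate=0.41, mild=0.34, elevated=0.59; AND[min(a, b)] → w = 0.34
R4 (z=13.9): ¬extended=1−0.88=0.12, mild=0.34; AND[min(a, b)] → w = 0.12
R5 (z=20.0): normal=0.22, mild=0.34; AND[min(a, b)] → w = 0.22
Weighted average = (0.41·13.7 + 0.37·-6.0 + 0.34·7.0 + 0.12·13.9 + 0.22·20.0) / (0.41 + 0.37 + 0.34 + 0.12 + 0.22)
  = 11.8450 / 1.4600 = 8.113

8.113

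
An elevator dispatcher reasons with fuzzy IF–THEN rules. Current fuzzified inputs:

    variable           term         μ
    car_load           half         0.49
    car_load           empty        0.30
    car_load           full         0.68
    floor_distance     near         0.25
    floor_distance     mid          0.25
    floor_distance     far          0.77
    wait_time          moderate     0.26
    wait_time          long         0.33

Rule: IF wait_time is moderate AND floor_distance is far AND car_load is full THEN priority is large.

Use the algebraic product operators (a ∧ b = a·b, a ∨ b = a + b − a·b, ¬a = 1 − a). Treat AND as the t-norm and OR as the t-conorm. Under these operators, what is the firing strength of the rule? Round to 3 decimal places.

0.136

firing strength: moderate=0.26, far=0.77, full=0.68; AND[a·b] → w = 0.1361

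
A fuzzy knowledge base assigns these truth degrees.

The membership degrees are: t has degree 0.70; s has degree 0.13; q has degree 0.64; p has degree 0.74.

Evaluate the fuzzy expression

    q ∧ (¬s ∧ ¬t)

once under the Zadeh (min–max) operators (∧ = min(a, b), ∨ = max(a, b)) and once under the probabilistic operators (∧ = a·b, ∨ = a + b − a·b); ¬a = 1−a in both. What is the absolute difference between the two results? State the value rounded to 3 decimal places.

Under Zadeh (min–max):
  ¬s = 1 − 0.13 = 0.87
  ¬t = 1 − 0.70 = 0.30
  ¬s ∧ ¬t = min(a, b) on (0.87, 0.30) = 0.30
  q ∧ (¬s ∧ ¬t) = min(a, b) on (0.64, 0.30) = 0.30
  → value = 0.3000
Under probabilistic:
  ¬s = 1 − 0.1300 = 0.8700
  ¬t = 1 − 0.7000 = 0.3000
  ¬s ∧ ¬t = a·b on (0.8700, 0.3000) = 0.2610
  q ∧ (¬s ∧ ¬t) = a·b on (0.6400, 0.2610) = 0.1670
  → value = 0.1670
|0.3000 − 0.1670| = 0.133

0.133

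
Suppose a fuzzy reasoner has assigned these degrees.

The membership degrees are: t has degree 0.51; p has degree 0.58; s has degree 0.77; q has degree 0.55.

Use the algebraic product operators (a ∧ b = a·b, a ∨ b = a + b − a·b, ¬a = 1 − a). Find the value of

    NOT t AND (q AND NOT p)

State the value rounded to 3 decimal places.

0.113

NOT t = 1 − 0.5100 = 0.4900
NOT p = 1 − 0.5800 = 0.4200
q AND NOT p = a·b on (0.5500, 0.4200) = 0.2310
NOT t AND (q AND NOT p) = a·b on (0.4900, 0.2310) = 0.1132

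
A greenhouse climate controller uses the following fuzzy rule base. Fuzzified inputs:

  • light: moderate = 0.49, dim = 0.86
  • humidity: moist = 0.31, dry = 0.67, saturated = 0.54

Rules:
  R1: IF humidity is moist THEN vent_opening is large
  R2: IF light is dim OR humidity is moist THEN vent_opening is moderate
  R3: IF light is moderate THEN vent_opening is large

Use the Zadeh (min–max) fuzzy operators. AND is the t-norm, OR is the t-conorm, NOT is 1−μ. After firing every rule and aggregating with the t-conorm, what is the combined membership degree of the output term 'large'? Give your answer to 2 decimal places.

R1: moist=0.31 → w = 0.31
R2: dim=0.86, moist=0.31; OR[max(a, b)] → w = 0.86
R3: moderate=0.49 → w = 0.49
Rules with consequent 'large': {R1, R3} → strengths 0.31, 0.49
Aggregate via t-conorm [max(a, b)]: 0.49

0.49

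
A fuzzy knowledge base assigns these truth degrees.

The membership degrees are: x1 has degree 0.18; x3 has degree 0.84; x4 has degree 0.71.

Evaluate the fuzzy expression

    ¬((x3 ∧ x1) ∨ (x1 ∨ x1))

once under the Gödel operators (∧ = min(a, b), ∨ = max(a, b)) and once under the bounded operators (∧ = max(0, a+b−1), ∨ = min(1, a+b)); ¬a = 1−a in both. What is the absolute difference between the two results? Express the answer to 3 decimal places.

0.200

Under Gödel:
  x3 ∧ x1 = min(a, b) on (0.84, 0.18) = 0.18
  x1 ∨ x1 = max(a, b) on (0.18, 0.18) = 0.18
  (x3 ∧ x1) ∨ (x1 ∨ x1) = max(a, b) on (0.18, 0.18) = 0.18
  ¬((x3 ∧ x1) ∨ (x1 ∨ x1)) = 1 − 0.18 = 0.82
  → value = 0.8200
Under bounded:
  x3 ∧ x1 = max(0, a+b−1) on (0.84, 0.18) = 0.02
  x1 ∨ x1 = min(1, a+b) on (0.18, 0.18) = 0.36
  (x3 ∧ x1) ∨ (x1 ∨ x1) = min(1, a+b) on (0.02, 0.36) = 0.38
  ¬((x3 ∧ x1) ∨ (x1 ∨ x1)) = 1 − 0.38 = 0.62
  → value = 0.6200
|0.8200 − 0.6200| = 0.200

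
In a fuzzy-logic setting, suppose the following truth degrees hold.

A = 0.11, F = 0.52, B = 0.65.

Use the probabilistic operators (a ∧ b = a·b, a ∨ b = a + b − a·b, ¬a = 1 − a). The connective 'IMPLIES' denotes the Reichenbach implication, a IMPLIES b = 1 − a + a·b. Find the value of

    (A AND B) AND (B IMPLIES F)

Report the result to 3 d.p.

0.049

A AND B = a·b on (0.1100, 0.6500) = 0.0715
B IMPLIES F  [Reichenbach: 1 − a + a·b] with a=0.6500, b=0.5200 → 0.6880
(A AND B) AND (B IMPLIES F) = a·b on (0.0715, 0.6880) = 0.0492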